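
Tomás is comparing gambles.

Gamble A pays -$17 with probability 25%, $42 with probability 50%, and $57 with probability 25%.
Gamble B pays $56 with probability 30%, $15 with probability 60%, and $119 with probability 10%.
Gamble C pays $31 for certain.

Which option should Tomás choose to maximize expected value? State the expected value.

Gamble A = 0.25 × (-17) + 0.5 × 42 + 0.25 × 57 = -4.25 + 21 + 14.25 = 31
Gamble B = 0.3 × 56 + 0.6 × 15 + 0.1 × 119 = 16.8 + 9 + 11.9 = 37.7
Gamble C: 31 (certain)

Gamble B ($37.70)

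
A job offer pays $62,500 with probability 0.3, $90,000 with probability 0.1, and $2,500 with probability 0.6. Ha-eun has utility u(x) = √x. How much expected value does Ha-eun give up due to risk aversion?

E[u] = 0.3·√62500 + 0.1·√90000 + 0.6·√2500 = 0.3·250 + 0.1·300 + 0.6·50 = 135
CE = (135)² = 18225
Risk premium = EV − CE = 29250 − 18225 = 11025

$11,025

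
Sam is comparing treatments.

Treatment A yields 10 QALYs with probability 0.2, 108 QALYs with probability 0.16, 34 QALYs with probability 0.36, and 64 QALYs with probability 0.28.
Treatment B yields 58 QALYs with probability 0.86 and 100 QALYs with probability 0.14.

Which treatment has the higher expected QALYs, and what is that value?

Treatment A = 0.2 × 10 + 0.16 × 108 + 0.36 × 34 + 0.28 × 64 = 2 + 17.28 + 12.24 + 17.92 = 49.44
Treatment B = 0.86 × 58 + 0.14 × 100 = 49.88 + 14 = 63.88

Treatment B (63.88 QALYs)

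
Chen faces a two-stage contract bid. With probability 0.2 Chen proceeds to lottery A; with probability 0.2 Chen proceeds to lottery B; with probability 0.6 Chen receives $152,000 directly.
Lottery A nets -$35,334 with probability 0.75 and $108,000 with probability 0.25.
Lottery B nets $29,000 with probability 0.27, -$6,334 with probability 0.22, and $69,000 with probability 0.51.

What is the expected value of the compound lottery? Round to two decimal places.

$99,625.20

EV(A) = 0.75 × (-35334) + 0.25 × 108000 = -26500.5 + 27000 = 499.5
EV(B) = 0.27 × 29000 + 0.22 × (-6334) + 0.51 × 69000 = 7830 − 1393.48 + 35190 = 41626.52
Branch C: 152000 (certain)
Overall = 0.2 × 499.5 + 0.2 × 41626.52 + 0.6 × 152000 = 99.9 + 8325.304 + 91200 = 99625.204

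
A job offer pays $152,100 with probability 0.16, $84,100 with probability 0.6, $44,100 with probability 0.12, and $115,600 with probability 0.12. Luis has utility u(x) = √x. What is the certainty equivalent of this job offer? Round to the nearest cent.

E[u] = 0.16·√152100 + 0.6·√84100 + 0.12·√44100 + 0.12·√115600 = 0.16·390 + 0.6·290 + 0.12·210 + 0.12·340 = 302.4
CE = (302.4)² = 91445.76

$91,445.76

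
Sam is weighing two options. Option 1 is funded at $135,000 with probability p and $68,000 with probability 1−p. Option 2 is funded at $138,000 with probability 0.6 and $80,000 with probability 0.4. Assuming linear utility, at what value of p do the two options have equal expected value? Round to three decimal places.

EV(Option 2) = 0.6 × 138000 + 0.4 × 80000 = 82800 + 32000 = 114800
p·135000 + (1−p)·68000 = 114800
67000p + 68000 = 114800
p = (114800 − 68000) / 67000

p = 0.699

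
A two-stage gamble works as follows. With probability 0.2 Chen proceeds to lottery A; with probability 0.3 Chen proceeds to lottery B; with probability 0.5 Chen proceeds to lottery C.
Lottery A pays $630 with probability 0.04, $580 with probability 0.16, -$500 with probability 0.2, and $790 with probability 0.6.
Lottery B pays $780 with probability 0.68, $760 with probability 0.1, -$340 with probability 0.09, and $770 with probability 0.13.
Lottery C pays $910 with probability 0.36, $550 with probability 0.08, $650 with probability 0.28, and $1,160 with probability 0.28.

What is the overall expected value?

EV(A) = 0.04 × 630 + 0.16 × 580 + 0.2 × (-500) + 0.6 × 790 = 25.2 + 92.8 − 100 + 474 = 492
EV(B) = 0.68 × 780 + 0.1 × 760 + 0.09 × (-340) + 0.13 × 770 = 530.4 + 76 − 30.6 + 100.1 = 675.9
EV(C) = 0.36 × 910 + 0.08 × 550 + 0.28 × 650 + 0.28 × 1160 = 327.6 + 44 + 182 + 324.8 = 878.4
Overall = 0.2 × 492 + 0.3 × 675.9 + 0.5 × 878.4 = 98.4 + 202.77 + 439.2 = 740.37

$740.37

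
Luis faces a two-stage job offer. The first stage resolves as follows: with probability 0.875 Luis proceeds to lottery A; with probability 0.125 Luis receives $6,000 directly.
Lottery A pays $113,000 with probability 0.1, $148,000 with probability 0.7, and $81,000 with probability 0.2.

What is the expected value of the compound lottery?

EV(A) = 0.1 × 113000 + 0.7 × 148000 + 0.2 × 81000 = 11300 + 103600 + 16200 = 131100
Branch B: 6000 (certain)
Overall = 0.875 × 131100 + 0.125 × 6000 = 114712.5 + 750 = 115462.5

$115,462.50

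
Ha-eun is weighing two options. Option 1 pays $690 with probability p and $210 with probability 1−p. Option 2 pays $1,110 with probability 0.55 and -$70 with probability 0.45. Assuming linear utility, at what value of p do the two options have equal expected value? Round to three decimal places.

EV(Option 2) = 0.55 × 1110 + 0.45 × (-70) = 610.5 − 31.5 = 579
p·690 + (1−p)·210 = 579
480p + 210 = 579
p = (579 − 210) / 480

p = 0.769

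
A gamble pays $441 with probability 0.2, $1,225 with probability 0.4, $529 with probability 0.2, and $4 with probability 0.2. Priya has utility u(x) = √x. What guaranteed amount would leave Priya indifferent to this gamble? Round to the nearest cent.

$538.24

E[u] = 0.2·√441 + 0.4·√1225 + 0.2·√529 + 0.2·√4 = 0.2·21 + 0.4·35 + 0.2·23 + 0.2·2 = 23.2
CE = (23.2)² = 538.24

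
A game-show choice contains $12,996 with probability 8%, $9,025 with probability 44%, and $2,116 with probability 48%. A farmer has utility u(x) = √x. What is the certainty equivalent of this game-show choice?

E[u] = 0.08·√12996 + 0.44·√9025 + 0.48·√2116 = 0.08·114 + 0.44·95 + 0.48·46 = 73
CE = (73)² = 5329

$5,329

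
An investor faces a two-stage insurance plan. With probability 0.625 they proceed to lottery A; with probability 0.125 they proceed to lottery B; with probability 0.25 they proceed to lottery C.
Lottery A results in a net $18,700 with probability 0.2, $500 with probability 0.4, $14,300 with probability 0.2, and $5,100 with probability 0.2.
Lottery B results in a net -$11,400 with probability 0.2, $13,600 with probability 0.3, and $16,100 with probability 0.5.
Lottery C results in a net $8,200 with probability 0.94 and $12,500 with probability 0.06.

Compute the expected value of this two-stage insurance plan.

EV(A) = 0.2 × 18700 + 0.4 × 500 + 0.2 × 14300 + 0.2 × 5100 = 3740 + 200 + 2860 + 1020 = 7820
EV(B) = 0.2 × (-11400) + 0.3 × 13600 + 0.5 × 16100 = -2280 + 4080 + 8050 = 9850
EV(C) = 0.94 × 8200 + 0.06 × 12500 = 7708 + 750 = 8458
Overall = 0.625 × 7820 + 0.125 × 9850 + 0.25 × 8458 = 4887.5 + 1231.25 + 2114.5 = 8233.25

$8,233.25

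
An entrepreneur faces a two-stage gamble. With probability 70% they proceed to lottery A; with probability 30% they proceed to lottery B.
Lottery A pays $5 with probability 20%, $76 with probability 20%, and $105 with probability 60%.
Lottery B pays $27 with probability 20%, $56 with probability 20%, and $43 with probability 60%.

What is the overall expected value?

$68.16

EV(A) = 0.2 × 5 + 0.2 × 76 + 0.6 × 105 = 1 + 15.2 + 63 = 79.2
EV(B) = 0.2 × 27 + 0.2 × 56 + 0.6 × 43 = 5.4 + 11.2 + 25.8 = 42.4
Overall = 0.7 × 79.2 + 0.3 × 42.4 = 55.44 + 12.72 = 68.16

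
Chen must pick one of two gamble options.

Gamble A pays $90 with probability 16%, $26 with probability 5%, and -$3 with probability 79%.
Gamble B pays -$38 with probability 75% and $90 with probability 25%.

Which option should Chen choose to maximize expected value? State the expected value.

Gamble A ($13.33)

Gamble A = 0.16 × 90 + 0.05 × 26 + 0.79 × (-3) = 14.4 + 1.3 − 2.37 = 13.33
Gamble B = 0.75 × (-38) + 0.25 × 90 = -28.5 + 22.5 = -6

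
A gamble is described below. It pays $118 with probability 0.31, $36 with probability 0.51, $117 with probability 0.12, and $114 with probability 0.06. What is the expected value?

$75.82

EV = 0.31 × 118 + 0.51 × 36 + 0.12 × 117 + 0.06 × 114 = 36.58 + 18.36 + 14.04 + 6.84 = 75.82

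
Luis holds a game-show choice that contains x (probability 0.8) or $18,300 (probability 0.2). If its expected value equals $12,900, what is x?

0.8·x + 0.2·18300 = 12900
0.8·x = 12900 − 3660 = 9240
x = 9240 / 0.8 = 11550

x = $11,550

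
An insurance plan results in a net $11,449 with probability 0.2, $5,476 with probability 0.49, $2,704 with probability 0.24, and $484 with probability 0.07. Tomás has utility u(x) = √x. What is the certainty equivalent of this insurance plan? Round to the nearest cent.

$5,138.02

E[u] = 0.2·√11449 + 0.49·√5476 + 0.24·√2704 + 0.07·√484 = 0.2·107 + 0.49·74 + 0.24·52 + 0.07·22 = 71.68
CE = (71.68)² = 5138.0224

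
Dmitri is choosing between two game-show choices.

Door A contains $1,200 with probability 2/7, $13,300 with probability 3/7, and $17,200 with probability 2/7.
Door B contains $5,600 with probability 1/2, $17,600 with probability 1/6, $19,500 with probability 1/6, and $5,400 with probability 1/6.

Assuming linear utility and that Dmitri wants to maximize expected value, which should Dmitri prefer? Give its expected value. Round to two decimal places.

Door A ($10,957.14)

Door A = 2/7 × 1200 + 3/7 × 13300 + 2/7 × 17200 = 342.8571 + 5700 + 4914.2857 = 10957.1429
Door B = 1/2 × 5600 + 1/6 × 17600 + 1/6 × 19500 + 1/6 × 5400 = 2800 + 2933.3333 + 3250 + 900 = 9883.3333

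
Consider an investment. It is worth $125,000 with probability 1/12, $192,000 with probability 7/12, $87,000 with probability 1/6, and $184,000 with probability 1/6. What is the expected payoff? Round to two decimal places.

$167,583.33

EV = 1/12 × 125000 + 7/12 × 192000 + 1/6 × 87000 + 1/6 × 184000 = 10416.6667 + 112000 + 14500 + 30666.6667 = 167583.3333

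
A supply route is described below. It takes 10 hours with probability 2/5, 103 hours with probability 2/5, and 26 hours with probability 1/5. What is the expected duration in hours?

EV = 2/5 × 10 + 2/5 × 103 + 1/5 × 26 = 4 + 41.2 + 5.2 = 50.4

50.4 hours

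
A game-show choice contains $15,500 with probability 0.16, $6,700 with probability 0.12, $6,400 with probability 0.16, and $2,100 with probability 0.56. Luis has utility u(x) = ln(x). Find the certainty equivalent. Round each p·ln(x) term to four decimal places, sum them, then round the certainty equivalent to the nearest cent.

$3,971.90

E[u] = 0.16·ln(15500) + 0.12·ln(6700) + 0.16·ln(6400) + 0.56·ln(2100) = 1.5438 + 1.0572 + 1.4022 + 4.2838 = 8.2870
CE = e^8.2870 ≈ 3971.90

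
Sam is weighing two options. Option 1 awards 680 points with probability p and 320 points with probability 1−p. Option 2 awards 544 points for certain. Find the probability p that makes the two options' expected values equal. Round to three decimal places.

p = 0.622

p·680 + (1−p)·320 = 544
360p + 320 = 544
p = (544 − 320) / 360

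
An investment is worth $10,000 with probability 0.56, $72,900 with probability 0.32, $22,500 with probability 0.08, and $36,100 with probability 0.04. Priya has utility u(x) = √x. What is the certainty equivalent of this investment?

$26,244

E[u] = 0.56·√10000 + 0.32·√72900 + 0.08·√22500 + 0.04·√36100 = 0.56·100 + 0.32·270 + 0.08·150 + 0.04·190 = 162
CE = (162)² = 26244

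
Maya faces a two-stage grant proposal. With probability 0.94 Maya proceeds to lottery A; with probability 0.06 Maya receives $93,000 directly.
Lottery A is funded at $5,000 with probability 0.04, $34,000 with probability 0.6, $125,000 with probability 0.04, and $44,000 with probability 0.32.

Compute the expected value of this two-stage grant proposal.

$42,879.20

EV(A) = 0.04 × 5000 + 0.6 × 34000 + 0.04 × 125000 + 0.32 × 44000 = 200 + 20400 + 5000 + 14080 = 39680
Branch B: 93000 (certain)
Overall = 0.94 × 39680 + 0.06 × 93000 = 37299.2 + 5580 = 42879.2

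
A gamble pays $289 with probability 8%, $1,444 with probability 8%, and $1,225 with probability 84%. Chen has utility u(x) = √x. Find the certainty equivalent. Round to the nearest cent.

E[u] = 0.08·√289 + 0.08·√1444 + 0.84·√1225 = 0.08·17 + 0.08·38 + 0.84·35 = 33.8
CE = (33.8)² = 1142.44

$1,142.44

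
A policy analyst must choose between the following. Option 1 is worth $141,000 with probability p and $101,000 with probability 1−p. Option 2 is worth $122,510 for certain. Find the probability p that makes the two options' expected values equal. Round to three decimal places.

p·141000 + (1−p)·101000 = 122510
40000p + 101000 = 122510
p = (122510 − 101000) / 40000

p = 0.538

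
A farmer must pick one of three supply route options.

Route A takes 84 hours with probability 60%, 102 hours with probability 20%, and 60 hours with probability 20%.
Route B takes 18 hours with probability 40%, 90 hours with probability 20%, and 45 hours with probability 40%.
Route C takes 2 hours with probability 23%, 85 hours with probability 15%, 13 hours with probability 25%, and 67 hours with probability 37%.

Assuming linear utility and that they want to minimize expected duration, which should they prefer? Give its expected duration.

Route C (41.25 hours)

Route A = 0.6 × 84 + 0.2 × 102 + 0.2 × 60 = 50.4 + 20.4 + 12 = 82.8
Route B = 0.4 × 18 + 0.2 × 90 + 0.4 × 45 = 7.2 + 18 + 18 = 43.2
Route C = 0.23 × 2 + 0.15 × 85 + 0.25 × 13 + 0.37 × 67 = 0.46 + 12.75 + 3.25 + 24.79 = 41.25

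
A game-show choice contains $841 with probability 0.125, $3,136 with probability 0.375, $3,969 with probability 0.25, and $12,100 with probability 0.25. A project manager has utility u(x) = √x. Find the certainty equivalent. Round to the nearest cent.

$4,607.02

E[u] = 0.125·√841 + 0.375·√3136 + 0.25·√3969 + 0.25·√12100 = 0.125·29 + 0.375·56 + 0.25·63 + 0.25·110 = 67.875
CE = (67.875)² = 4607.015625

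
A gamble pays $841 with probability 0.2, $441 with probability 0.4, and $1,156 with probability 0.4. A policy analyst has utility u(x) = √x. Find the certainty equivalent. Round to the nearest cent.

E[u] = 0.2·√841 + 0.4·√441 + 0.4·√1156 = 0.2·29 + 0.4·21 + 0.4·34 = 27.8
CE = (27.8)² = 772.84

$772.84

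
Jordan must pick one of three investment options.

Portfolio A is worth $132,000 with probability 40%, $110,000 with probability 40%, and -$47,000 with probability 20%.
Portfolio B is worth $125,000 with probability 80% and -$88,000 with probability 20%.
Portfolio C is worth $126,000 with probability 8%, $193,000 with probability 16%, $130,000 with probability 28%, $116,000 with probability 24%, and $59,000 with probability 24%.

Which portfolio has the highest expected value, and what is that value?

Portfolio C ($119,360)

Portfolio A = 0.4 × 132000 + 0.4 × 110000 + 0.2 × (-47000) = 52800 + 44000 − 9400 = 87400
Portfolio B = 0.8 × 125000 + 0.2 × (-88000) = 100000 − 17600 = 82400
Portfolio C = 0.08 × 126000 + 0.16 × 193000 + 0.28 × 130000 + 0.24 × 116000 + 0.24 × 59000 = 10080 + 30880 + 36400 + 27840 + 14160 = 119360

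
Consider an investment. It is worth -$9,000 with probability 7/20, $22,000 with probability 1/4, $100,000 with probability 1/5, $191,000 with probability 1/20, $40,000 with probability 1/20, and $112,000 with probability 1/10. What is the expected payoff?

$45,100

EV = 7/20 × (-9000) + 1/4 × 22000 + 1/5 × 100000 + 1/20 × 191000 + 1/20 × 40000 + 1/10 × 112000 = -3150 + 5500 + 20000 + 9550 + 2000 + 11200 = 45100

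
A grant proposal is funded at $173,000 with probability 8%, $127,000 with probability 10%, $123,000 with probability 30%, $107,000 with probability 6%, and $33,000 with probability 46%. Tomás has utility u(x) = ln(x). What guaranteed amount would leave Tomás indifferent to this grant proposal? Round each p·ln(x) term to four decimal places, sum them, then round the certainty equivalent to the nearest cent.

$68,658.48

E[u] = 0.08·ln(173000) + 0.1·ln(127000) + 0.3·ln(123000) + 0.06·ln(107000) + 0.46·ln(33000) = 0.9649 + 1.1752 + 3.5160 + 0.6948 + 4.7860 = 11.1369
CE = e^11.1369 ≈ 68658.48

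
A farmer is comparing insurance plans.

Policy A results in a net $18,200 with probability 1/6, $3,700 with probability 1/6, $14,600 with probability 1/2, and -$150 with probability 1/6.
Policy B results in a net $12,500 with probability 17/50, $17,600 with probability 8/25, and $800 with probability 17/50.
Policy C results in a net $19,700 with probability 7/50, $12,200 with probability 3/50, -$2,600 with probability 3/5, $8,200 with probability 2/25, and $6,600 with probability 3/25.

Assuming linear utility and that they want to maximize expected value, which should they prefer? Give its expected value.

Policy A ($10,925)

Policy A = 1/6 × 18200 + 1/6 × 3700 + 1/2 × 14600 + 1/6 × (-150) = 3033.3333 + 616.6667 + 7300 − 25 = 10925
Policy B = 17/50 × 12500 + 8/25 × 17600 + 17/50 × 800 = 4250 + 5632 + 272 = 10154
Policy C = 7/50 × 19700 + 3/50 × 12200 + 3/5 × (-2600) + 2/25 × 8200 + 3/25 × 6600 = 2758 + 732 − 1560 + 656 + 792 = 3378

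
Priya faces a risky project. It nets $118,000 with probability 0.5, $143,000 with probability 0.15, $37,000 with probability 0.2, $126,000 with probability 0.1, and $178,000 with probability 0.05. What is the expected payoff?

$109,350

EV = 0.5 × 118000 + 0.15 × 143000 + 0.2 × 37000 + 0.1 × 126000 + 0.05 × 178000 = 59000 + 21450 + 7400 + 12600 + 8900 = 109350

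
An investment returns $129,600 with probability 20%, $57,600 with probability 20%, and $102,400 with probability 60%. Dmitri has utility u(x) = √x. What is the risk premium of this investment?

$1,536

E[u] = 0.2·√129600 + 0.2·√57600 + 0.6·√102400 = 0.2·360 + 0.2·240 + 0.6·320 = 312
CE = (312)² = 97344
Risk premium = EV − CE = 98880 − 97344 = 1536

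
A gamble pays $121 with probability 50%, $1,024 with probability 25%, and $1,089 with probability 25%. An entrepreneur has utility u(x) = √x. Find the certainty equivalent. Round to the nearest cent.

E[u] = 0.5·√121 + 0.25·√1024 + 0.25·√1089 = 0.5·11 + 0.25·32 + 0.25·33 = 21.75
CE = (21.75)² = 473.0625

$473.06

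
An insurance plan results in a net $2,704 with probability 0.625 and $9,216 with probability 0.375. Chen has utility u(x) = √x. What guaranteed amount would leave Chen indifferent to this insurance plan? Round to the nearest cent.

E[u] = 0.625·√2704 + 0.375·√9216 = 0.625·52 + 0.375·96 = 68.5
CE = (68.5)² = 4692.25

$4,692.25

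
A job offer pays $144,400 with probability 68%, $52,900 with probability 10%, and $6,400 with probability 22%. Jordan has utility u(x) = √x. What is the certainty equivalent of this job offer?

$89,401

E[u] = 0.68·√144400 + 0.1·√52900 + 0.22·√6400 = 0.68·380 + 0.1·230 + 0.22·80 = 299
CE = (299)² = 89401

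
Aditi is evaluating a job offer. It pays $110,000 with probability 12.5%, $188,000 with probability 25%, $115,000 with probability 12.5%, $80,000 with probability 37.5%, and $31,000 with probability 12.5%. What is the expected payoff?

$109,000

EV = 0.125 × 110000 + 0.25 × 188000 + 0.125 × 115000 + 0.375 × 80000 + 0.125 × 31000 = 13750 + 47000 + 14375 + 30000 + 3875 = 109000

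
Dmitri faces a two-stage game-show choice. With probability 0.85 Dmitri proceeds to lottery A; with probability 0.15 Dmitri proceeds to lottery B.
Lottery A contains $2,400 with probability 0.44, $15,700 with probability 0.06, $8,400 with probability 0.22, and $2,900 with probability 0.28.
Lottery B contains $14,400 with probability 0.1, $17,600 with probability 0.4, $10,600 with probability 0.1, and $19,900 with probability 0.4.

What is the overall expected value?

EV(A) = 0.44 × 2400 + 0.06 × 15700 + 0.22 × 8400 + 0.28 × 2900 = 1056 + 942 + 1848 + 812 = 4658
EV(B) = 0.1 × 14400 + 0.4 × 17600 + 0.1 × 10600 + 0.4 × 19900 = 1440 + 7040 + 1060 + 7960 = 17500
Overall = 0.85 × 4658 + 0.15 × 17500 = 3959.3 + 2625 = 6584.3

$6,584.30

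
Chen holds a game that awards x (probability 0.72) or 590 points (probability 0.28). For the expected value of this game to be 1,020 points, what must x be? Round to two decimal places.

x = 1187.22 points

0.72·x + 0.28·590 = 1020
0.72·x = 1020 − 165.2 = 854.8
x = 854.8 / 0.72 = 1187.2222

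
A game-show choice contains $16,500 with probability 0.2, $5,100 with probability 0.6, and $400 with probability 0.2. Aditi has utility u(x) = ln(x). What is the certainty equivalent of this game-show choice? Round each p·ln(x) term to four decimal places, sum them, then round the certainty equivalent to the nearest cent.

E[u] = 0.2·ln(16500) + 0.6·ln(5100) + 0.2·ln(400) = 1.9422 + 5.1222 + 1.1983 = 8.2627
CE = e^8.2627 ≈ 3876.55

$3,876.55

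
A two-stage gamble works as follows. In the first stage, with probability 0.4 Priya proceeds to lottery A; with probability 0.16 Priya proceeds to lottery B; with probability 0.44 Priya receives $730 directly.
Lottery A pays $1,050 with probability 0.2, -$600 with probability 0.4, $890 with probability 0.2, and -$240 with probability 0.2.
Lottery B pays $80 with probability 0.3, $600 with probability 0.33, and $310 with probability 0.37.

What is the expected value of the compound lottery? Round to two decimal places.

$415.07

EV(A) = 0.2 × 1050 + 0.4 × (-600) + 0.2 × 890 + 0.2 × (-240) = 210 − 240 + 178 − 48 = 100
EV(B) = 0.3 × 80 + 0.33 × 600 + 0.37 × 310 = 24 + 198 + 114.7 = 336.7
Branch C: 730 (certain)
Overall = 0.4 × 100 + 0.16 × 336.7 + 0.44 × 730 = 40 + 53.872 + 321.2 = 415.072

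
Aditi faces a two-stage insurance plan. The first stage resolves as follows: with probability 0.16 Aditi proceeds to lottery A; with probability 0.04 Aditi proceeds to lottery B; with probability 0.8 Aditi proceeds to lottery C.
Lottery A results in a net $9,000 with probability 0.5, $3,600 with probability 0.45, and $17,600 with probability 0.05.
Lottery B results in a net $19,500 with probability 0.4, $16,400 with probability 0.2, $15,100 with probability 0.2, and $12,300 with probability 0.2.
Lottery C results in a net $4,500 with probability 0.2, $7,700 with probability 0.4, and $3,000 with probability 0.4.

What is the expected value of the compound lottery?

EV(A) = 0.5 × 9000 + 0.45 × 3600 + 0.05 × 17600 = 4500 + 1620 + 880 = 7000
EV(B) = 0.4 × 19500 + 0.2 × 16400 + 0.2 × 15100 + 0.2 × 12300 = 7800 + 3280 + 3020 + 2460 = 16560
EV(C) = 0.2 × 4500 + 0.4 × 7700 + 0.4 × 3000 = 900 + 3080 + 1200 = 5180
Overall = 0.16 × 7000 + 0.04 × 16560 + 0.8 × 5180 = 1120 + 662.4 + 4144 = 5926.4

$5,926.40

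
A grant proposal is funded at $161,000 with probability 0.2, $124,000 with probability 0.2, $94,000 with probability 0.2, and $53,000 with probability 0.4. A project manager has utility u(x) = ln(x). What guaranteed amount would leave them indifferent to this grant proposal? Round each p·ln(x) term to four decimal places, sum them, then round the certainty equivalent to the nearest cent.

E[u] = 0.2·ln(161000) + 0.2·ln(124000) + 0.2·ln(94000) + 0.4·ln(53000) = 2.3978 + 2.3456 + 2.2902 + 4.3512 = 11.3848
CE = e^11.3848 ≈ 87974.30

$87,974.30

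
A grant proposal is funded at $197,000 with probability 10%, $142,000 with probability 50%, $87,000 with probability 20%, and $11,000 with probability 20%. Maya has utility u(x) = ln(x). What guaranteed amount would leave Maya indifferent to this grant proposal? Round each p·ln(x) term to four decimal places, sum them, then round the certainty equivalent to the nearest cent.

E[u] = 0.1·ln(197000) + 0.5·ln(142000) + 0.2·ln(87000) + 0.2·ln(11000) = 1.2191 + 5.9318 + 2.2747 + 1.8611 = 11.2867
CE = e^11.2867 ≈ 79753.83

$79,753.83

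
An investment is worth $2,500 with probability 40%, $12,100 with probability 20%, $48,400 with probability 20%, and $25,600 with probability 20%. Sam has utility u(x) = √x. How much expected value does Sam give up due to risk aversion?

E[u] = 0.4·√2500 + 0.2·√12100 + 0.2·√48400 + 0.2·√25600 = 0.4·50 + 0.2·110 + 0.2·220 + 0.2·160 = 118
CE = (118)² = 13924
Risk premium = EV − CE = 18220 − 13924 = 4296

$4,296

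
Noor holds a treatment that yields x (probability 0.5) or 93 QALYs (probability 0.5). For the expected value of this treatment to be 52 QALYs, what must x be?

0.5·x + 0.5·93 = 52
0.5·x = 52 − 46.5 = 5.5
x = 5.5 / 0.5 = 11

x = 11 QALYs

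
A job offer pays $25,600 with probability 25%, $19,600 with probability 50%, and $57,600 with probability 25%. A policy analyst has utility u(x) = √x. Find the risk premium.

E[u] = 0.25·√25600 + 0.5·√19600 + 0.25·√57600 = 0.25·160 + 0.5·140 + 0.25·240 = 170
CE = (170)² = 28900
Risk premium = EV − CE = 30600 − 28900 = 1700

$1,700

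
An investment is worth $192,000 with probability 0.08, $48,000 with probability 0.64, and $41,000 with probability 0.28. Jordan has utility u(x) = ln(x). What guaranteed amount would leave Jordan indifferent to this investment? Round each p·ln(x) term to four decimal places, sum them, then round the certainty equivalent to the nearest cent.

$51,313.03

E[u] = 0.08·ln(192000) + 0.64·ln(48000) + 0.28·ln(41000) = 0.9732 + 6.8985 + 2.9740 = 10.8457
CE = e^10.8457 ≈ 51313.03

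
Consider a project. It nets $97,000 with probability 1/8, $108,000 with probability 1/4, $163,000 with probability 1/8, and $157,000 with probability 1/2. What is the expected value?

EV = 1/8 × 97000 + 1/4 × 108000 + 1/8 × 163000 + 1/2 × 157000 = 12125 + 27000 + 20375 + 78500 = 138000

$138,000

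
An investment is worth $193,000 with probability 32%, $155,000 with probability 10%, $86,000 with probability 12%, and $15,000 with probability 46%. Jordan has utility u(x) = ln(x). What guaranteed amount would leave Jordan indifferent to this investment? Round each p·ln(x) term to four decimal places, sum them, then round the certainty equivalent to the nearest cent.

E[u] = 0.32·ln(193000) + 0.1·ln(155000) + 0.12·ln(86000) + 0.46·ln(15000) = 3.8945 + 1.1951 + 1.3635 + 4.4233 = 10.8764
CE = e^10.8764 ≈ 52912.77

$52,912.77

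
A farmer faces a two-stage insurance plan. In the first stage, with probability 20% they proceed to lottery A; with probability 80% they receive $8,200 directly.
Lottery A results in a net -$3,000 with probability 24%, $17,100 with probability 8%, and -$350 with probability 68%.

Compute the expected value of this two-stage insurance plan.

$6,642

EV(A) = 0.24 × (-3000) + 0.08 × 17100 + 0.68 × (-350) = -720 + 1368 − 238 = 410
Branch B: 8200 (certain)
Overall = 0.2 × 410 + 0.8 × 8200 = 82 + 6560 = 6642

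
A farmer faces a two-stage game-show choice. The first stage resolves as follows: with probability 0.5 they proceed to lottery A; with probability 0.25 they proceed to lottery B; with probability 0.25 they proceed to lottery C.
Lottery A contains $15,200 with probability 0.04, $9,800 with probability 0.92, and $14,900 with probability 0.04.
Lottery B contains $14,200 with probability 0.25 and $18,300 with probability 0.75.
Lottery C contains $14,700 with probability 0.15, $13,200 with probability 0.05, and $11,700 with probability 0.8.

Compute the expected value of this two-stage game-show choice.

$12,485

EV(A) = 0.04 × 15200 + 0.92 × 9800 + 0.04 × 14900 = 608 + 9016 + 596 = 10220
EV(B) = 0.25 × 14200 + 0.75 × 18300 = 3550 + 13725 = 17275
EV(C) = 0.15 × 14700 + 0.05 × 13200 + 0.8 × 11700 = 2205 + 660 + 9360 = 12225
Overall = 0.5 × 10220 + 0.25 × 17275 + 0.25 × 12225 = 5110 + 4318.75 + 3056.25 = 12485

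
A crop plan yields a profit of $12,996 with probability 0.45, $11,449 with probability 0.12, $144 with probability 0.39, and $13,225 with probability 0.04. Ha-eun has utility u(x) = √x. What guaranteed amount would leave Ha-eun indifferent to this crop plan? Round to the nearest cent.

E[u] = 0.45·√12996 + 0.12·√11449 + 0.39·√144 + 0.04·√13225 = 0.45·114 + 0.12·107 + 0.39·12 + 0.04·115 = 73.42
CE = (73.42)² = 5390.4964

$5,390.50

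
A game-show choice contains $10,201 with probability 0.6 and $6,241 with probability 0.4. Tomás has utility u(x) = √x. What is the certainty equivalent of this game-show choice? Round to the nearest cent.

$8,500.84

E[u] = 0.6·√10201 + 0.4·√6241 = 0.6·101 + 0.4·79 = 92.2
CE = (92.2)² = 8500.84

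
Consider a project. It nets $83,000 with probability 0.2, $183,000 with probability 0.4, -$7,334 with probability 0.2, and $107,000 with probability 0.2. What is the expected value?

$109,733.20

EV = 0.2 × 83000 + 0.4 × 183000 + 0.2 × (-7334) + 0.2 × 107000 = 16600 + 73200 − 1466.8 + 21400 = 109733.2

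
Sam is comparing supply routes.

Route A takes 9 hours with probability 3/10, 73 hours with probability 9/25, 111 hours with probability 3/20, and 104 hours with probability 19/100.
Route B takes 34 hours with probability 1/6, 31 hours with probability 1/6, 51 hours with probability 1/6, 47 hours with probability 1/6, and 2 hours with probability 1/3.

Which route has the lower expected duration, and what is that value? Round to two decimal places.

Route B (27.83 hours)

Route A = 3/10 × 9 + 9/25 × 73 + 3/20 × 111 + 19/100 × 104 = 2.7 + 26.28 + 16.65 + 19.76 = 65.39
Route B = 1/6 × 34 + 1/6 × 31 + 1/6 × 51 + 1/6 × 47 + 1/3 × 2 = 5.6667 + 5.1667 + 8.5 + 7.8333 + 0.6667 = 27.8333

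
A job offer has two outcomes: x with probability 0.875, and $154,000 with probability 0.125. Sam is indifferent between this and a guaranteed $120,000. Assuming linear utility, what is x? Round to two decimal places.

x = $115,142.86

0.875·x + 0.125·154000 = 120000
0.875·x = 120000 − 19250 = 100750
x = 100750 / 0.875 = 115142.8571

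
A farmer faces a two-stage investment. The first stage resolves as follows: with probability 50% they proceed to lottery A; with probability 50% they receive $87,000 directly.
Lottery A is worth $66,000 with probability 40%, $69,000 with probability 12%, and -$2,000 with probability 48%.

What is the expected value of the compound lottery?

EV(A) = 0.4 × 66000 + 0.12 × 69000 + 0.48 × (-2000) = 26400 + 8280 − 960 = 33720
Branch B: 87000 (certain)
Overall = 0.5 × 33720 + 0.5 × 87000 = 16860 + 43500 = 60360

$60,360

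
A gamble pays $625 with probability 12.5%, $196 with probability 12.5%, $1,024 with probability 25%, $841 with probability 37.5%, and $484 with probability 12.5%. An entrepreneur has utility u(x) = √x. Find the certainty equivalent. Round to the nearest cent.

$702.25

E[u] = 0.125·√625 + 0.125·√196 + 0.25·√1024 + 0.375·√841 + 0.125·√484 = 0.125·25 + 0.125·14 + 0.25·32 + 0.375·29 + 0.125·22 = 26.5
CE = (26.5)² = 702.25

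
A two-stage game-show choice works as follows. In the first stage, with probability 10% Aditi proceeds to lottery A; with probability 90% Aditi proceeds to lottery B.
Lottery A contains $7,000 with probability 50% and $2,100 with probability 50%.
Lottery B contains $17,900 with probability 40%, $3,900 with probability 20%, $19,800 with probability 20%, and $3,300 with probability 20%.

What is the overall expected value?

$11,759

EV(A) = 0.5 × 7000 + 0.5 × 2100 = 3500 + 1050 = 4550
EV(B) = 0.4 × 17900 + 0.2 × 3900 + 0.2 × 19800 + 0.2 × 3300 = 7160 + 780 + 3960 + 660 = 12560
Overall = 0.1 × 4550 + 0.9 × 12560 = 455 + 11304 = 11759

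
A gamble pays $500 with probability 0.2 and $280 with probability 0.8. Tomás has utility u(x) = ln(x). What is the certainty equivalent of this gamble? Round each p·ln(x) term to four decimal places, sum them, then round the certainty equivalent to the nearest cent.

$314.41

E[u] = 0.2·ln(500) + 0.8·ln(280) = 1.2429 + 4.5078 = 5.7507
CE = e^5.7507 ≈ 314.41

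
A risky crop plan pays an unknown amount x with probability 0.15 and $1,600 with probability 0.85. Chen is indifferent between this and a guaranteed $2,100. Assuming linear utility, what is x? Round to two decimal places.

0.15·x + 0.85·1600 = 2100
0.15·x = 2100 − 1360 = 740
x = 740 / 0.15 = 4933.3333

x = $4,933.33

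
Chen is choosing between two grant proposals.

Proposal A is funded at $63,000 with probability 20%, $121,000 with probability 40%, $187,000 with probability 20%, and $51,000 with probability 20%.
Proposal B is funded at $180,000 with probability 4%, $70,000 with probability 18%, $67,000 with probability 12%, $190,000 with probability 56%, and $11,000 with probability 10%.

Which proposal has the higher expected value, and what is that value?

Proposal A = 0.2 × 63000 + 0.4 × 121000 + 0.2 × 187000 + 0.2 × 51000 = 12600 + 48400 + 37400 + 10200 = 108600
Proposal B = 0.04 × 180000 + 0.18 × 70000 + 0.12 × 67000 + 0.56 × 190000 + 0.1 × 11000 = 7200 + 12600 + 8040 + 106400 + 1100 = 135340

Proposal B ($135,340)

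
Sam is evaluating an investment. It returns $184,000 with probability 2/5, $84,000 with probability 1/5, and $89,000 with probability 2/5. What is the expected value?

EV = 2/5 × 184000 + 1/5 × 84000 + 2/5 × 89000 = 73600 + 16800 + 35600 = 126000

$126,000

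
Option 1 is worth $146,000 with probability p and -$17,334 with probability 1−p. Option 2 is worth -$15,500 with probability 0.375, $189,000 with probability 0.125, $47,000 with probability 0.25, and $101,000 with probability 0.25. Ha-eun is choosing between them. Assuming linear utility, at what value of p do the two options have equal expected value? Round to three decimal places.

EV(Option 2) = 0.375 × (-15500) + 0.125 × 189000 + 0.25 × 47000 + 0.25 × 101000 = -5812.5 + 23625 + 11750 + 25250 = 54812.5
p·146000 + (1−p)·(-17334) = 54812.5
163334p − 17334 = 54812.5
p = (54812.5 + 17334) / 163334

p = 0.442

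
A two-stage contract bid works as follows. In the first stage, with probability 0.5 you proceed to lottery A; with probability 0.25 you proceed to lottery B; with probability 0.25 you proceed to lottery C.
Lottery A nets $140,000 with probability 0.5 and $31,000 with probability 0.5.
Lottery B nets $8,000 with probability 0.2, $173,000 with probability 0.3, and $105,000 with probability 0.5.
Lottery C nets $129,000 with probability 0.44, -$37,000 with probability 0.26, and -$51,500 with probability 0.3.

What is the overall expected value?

$77,172.50

EV(A) = 0.5 × 140000 + 0.5 × 31000 = 70000 + 15500 = 85500
EV(B) = 0.2 × 8000 + 0.3 × 173000 + 0.5 × 105000 = 1600 + 51900 + 52500 = 106000
EV(C) = 0.44 × 129000 + 0.26 × (-37000) + 0.3 × (-51500) = 56760 − 9620 − 15450 = 31690
Overall = 0.5 × 85500 + 0.25 × 106000 + 0.25 × 31690 = 42750 + 26500 + 7922.5 = 77172.5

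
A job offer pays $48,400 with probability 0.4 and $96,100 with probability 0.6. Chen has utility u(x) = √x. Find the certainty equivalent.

$75,076

E[u] = 0.4·√48400 + 0.6·√96100 = 0.4·220 + 0.6·310 = 274
CE = (274)² = 75076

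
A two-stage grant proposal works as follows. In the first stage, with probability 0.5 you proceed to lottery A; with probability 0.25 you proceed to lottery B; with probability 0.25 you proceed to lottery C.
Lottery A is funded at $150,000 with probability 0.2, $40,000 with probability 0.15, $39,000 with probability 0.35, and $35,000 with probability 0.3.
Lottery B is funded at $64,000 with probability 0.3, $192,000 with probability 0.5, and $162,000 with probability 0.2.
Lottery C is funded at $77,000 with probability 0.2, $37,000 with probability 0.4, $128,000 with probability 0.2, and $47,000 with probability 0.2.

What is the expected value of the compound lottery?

$83,275

EV(A) = 0.2 × 150000 + 0.15 × 40000 + 0.35 × 39000 + 0.3 × 35000 = 30000 + 6000 + 13650 + 10500 = 60150
EV(B) = 0.3 × 64000 + 0.5 × 192000 + 0.2 × 162000 = 19200 + 96000 + 32400 = 147600
EV(C) = 0.2 × 77000 + 0.4 × 37000 + 0.2 × 128000 + 0.2 × 47000 = 15400 + 14800 + 25600 + 9400 = 65200
Overall = 0.5 × 60150 + 0.25 × 147600 + 0.25 × 65200 = 30075 + 36900 + 16300 = 83275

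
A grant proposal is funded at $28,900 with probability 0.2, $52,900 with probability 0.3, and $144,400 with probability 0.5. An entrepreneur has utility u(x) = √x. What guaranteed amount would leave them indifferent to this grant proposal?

$85,849

E[u] = 0.2·√28900 + 0.3·√52900 + 0.5·√144400 = 0.2·170 + 0.3·230 + 0.5·380 = 293
CE = (293)² = 85849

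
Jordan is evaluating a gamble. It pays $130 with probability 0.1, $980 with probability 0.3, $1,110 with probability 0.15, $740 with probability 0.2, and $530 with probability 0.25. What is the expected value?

EV = 0.1 × 130 + 0.3 × 980 + 0.15 × 1110 + 0.2 × 740 + 0.25 × 530 = 13 + 294 + 166.5 + 148 + 132.5 = 754

$754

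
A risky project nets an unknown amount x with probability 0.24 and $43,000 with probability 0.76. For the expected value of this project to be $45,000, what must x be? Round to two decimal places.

0.24·x + 0.76·43000 = 45000
0.24·x = 45000 − 32680 = 12320
x = 12320 / 0.24 = 51333.3333

x = $51,333.33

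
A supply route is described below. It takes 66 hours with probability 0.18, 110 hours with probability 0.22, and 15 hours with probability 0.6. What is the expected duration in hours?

45.08 hours

EV = 0.18 × 66 + 0.22 × 110 + 0.6 × 15 = 11.88 + 24.2 + 9 = 45.08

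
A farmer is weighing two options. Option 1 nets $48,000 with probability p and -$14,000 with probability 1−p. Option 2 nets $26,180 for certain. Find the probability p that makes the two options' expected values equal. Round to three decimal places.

p = 0.648

p·48000 + (1−p)·(-14000) = 26180
62000p − 14000 = 26180
p = (26180 + 14000) / 62000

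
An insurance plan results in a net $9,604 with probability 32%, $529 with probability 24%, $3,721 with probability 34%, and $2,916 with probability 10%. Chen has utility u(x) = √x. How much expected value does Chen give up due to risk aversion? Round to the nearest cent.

E[u] = 0.32·√9604 + 0.24·√529 + 0.34·√3721 + 0.1·√2916 = 0.32·98 + 0.24·23 + 0.34·61 + 0.1·54 = 63.02
CE = (63.02)² = 3971.5204
Risk premium = EV − CE = 4756.98 − 3971.5204 = 785.4596

$785.46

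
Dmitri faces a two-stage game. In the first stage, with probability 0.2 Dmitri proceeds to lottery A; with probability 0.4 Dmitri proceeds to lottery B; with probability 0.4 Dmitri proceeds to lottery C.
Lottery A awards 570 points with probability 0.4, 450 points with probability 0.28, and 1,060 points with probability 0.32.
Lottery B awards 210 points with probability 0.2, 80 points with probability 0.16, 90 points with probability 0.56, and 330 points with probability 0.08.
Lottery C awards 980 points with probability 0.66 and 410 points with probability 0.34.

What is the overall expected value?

505.76 points

EV(A) = 0.4 × 570 + 0.28 × 450 + 0.32 × 1060 = 228 + 126 + 339.2 = 693.2
EV(B) = 0.2 × 210 + 0.16 × 80 + 0.56 × 90 + 0.08 × 330 = 42 + 12.8 + 50.4 + 26.4 = 131.6
EV(C) = 0.66 × 980 + 0.34 × 410 = 646.8 + 139.4 = 786.2
Overall = 0.2 × 693.2 + 0.4 × 131.6 + 0.4 × 786.2 = 138.64 + 52.64 + 314.48 = 505.76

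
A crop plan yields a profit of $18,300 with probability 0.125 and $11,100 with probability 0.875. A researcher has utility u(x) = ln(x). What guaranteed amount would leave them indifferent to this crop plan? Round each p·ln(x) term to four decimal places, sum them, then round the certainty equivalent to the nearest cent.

$11,815.88

E[u] = 0.125·ln(18300) + 0.875·ln(11100) = 1.2268 + 8.1504 = 9.3772
CE = e^9.3772 ≈ 11815.88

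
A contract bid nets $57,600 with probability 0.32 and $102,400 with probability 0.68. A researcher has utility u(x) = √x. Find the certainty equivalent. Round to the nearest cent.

E[u] = 0.32·√57600 + 0.68·√102400 = 0.32·240 + 0.68·320 = 294.4
CE = (294.4)² = 86671.36

$86,671.36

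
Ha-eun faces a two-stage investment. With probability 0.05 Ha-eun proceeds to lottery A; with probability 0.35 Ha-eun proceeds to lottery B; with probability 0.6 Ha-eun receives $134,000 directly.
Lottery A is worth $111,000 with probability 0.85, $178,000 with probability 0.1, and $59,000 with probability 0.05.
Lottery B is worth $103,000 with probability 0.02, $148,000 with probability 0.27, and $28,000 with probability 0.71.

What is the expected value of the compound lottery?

EV(A) = 0.85 × 111000 + 0.1 × 178000 + 0.05 × 59000 = 94350 + 17800 + 2950 = 115100
EV(B) = 0.02 × 103000 + 0.27 × 148000 + 0.71 × 28000 = 2060 + 39960 + 19880 = 61900
Branch C: 134000 (certain)
Overall = 0.05 × 115100 + 0.35 × 61900 + 0.6 × 134000 = 5755 + 21665 + 80400 = 107820

$107,820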